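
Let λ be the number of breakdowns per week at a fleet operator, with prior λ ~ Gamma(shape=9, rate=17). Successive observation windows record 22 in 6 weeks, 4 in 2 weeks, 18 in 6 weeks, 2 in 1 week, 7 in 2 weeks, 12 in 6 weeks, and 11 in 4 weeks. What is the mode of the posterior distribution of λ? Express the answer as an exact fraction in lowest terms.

21/11

Total count: 22 + 4 + 18 + 2 + 7 + 12 + 11 = 76.
Total exposure: 6 + 2 + 6 + 1 + 2 + 6 + 4 = 27 weeks.
Gamma(α, β) with Poisson data over total exposure Σt gives posterior Gamma(α+Σx, β+Σt) = Gamma(85, 44).
Posterior mode = (α'−1)/β' = 84/44 = 21/11.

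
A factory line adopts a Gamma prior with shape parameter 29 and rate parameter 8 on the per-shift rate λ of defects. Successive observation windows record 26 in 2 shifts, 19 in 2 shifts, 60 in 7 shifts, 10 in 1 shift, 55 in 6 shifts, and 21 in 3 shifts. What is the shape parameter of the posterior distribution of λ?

220

Total count: 26 + 19 + 60 + 10 + 55 + 21 = 191.
Total exposure: 2 + 2 + 7 + 1 + 6 + 3 = 21 shifts.
Conjugate update: add total count to the shape and total exposure to the rate, giving Gamma(220, 29).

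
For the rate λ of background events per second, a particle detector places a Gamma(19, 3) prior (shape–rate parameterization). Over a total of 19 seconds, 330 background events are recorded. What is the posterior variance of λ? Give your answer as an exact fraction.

Total count 330 over total exposure 19 seconds.
The Gamma prior is conjugate for the Poisson rate, so λ | data ~ Gamma(19+330, 3+19) = Gamma(349, 22).
Posterior variance = α'/β'² = 349/484.

349/484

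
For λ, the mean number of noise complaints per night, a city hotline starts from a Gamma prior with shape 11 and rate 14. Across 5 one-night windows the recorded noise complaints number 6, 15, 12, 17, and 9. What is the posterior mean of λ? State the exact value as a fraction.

70/19

Total count: 6 + 15 + 12 + 17 + 9 = 59.
Total exposure: 5 nights.
By Gamma–Poisson conjugacy, the posterior is Gamma(α + Σx, β + Σt) = Gamma(11 + 59, 14 + 5) = Gamma(70, 19).
Posterior mean = α'/β' = 70/19.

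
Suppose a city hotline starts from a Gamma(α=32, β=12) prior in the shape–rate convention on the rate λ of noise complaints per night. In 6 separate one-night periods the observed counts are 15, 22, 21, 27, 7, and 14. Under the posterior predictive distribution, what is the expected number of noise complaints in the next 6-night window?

46

Total count: 15 + 22 + 21 + 27 + 7 + 14 = 106.
Total exposure: 6 nights.
Posterior: α' = 32 + 106 = 138, β' = 12 + 6 = 18.
Predictive mean over a 6-night window = T·E[λ|data] = 6·138/18 = 46.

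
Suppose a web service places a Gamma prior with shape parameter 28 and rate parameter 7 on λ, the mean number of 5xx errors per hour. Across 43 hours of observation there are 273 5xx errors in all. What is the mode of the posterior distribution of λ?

6

Total count 273 over total exposure 43 hours.
Gamma(α, β) with Poisson data over total exposure Σt gives posterior Gamma(α+Σx, β+Σt) = Gamma(301, 50).
Posterior mode = (α'−1)/β' = 300/50 = 6.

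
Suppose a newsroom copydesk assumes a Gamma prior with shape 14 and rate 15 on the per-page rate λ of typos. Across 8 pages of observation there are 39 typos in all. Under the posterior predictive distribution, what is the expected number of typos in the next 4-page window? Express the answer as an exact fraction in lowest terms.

212/23

Total count 39 over total exposure 8 pages.
By Gamma–Poisson conjugacy, the posterior is Gamma(α + Σx, β + Σt) = Gamma(14 + 39, 15 + 8) = Gamma(53, 23).
Predictive mean over a 4-page window = T·E[λ|data] = 4·53/23 = 212/23.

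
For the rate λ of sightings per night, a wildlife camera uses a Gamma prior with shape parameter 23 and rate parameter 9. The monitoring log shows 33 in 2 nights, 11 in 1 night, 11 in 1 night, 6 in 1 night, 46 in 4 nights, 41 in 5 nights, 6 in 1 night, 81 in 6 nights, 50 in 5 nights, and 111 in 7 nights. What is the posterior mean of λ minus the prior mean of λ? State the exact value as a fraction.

935/126

Total count: 33 + 11 + 11 + 6 + 46 + 41 + 6 + 81 + 50 + 111 = 396.
Total exposure: 2 + 1 + 1 + 1 + 4 + 5 + 1 + 6 + 5 + 7 = 33 nights.
By Gamma–Poisson conjugacy, the posterior is Gamma(α + Σx, β + Σt) = Gamma(23 + 396, 9 + 33) = Gamma(419, 42).
Posterior mean = 419/42 = 419/42; prior mean = 23/9 = 23/9. Difference = 419/42 − 23/9 = 935/126.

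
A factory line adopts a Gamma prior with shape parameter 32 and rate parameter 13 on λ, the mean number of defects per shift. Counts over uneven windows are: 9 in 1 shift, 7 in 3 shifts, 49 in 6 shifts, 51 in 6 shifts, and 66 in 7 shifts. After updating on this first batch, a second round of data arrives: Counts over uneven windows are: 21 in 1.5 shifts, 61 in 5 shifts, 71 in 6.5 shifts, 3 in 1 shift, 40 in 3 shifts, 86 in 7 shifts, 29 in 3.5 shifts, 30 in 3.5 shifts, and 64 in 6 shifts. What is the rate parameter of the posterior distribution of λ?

73

Total count: 9 + 7 + 49 + 51 + 66 = 182.
Total exposure: 1 + 3 + 6 + 6 + 7 = 23 shifts.
After the first batch: Gamma(32 + 182, 13 + 23) = Gamma(214, 36).
Total count: 21 + 61 + 71 + 3 + 40 + 86 + 29 + 30 + 64 = 405.
Total exposure: 1.5 + 5 + 6.5 + 1 + 3 + 7 + 3.5 + 3.5 + 6 = 37 shifts.
After the second batch: Gamma(214 + 405, 36 + 37) = Gamma(619, 73).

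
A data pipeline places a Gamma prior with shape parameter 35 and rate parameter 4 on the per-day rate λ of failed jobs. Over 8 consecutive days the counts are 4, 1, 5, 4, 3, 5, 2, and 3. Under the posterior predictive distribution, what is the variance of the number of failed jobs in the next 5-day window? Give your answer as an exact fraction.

Total count: 4 + 1 + 5 + 4 + 3 + 5 + 2 + 3 = 27.
Total exposure: 8 days.
By Gamma–Poisson conjugacy, the posterior is Gamma(α + Σx, β + Σt) = Gamma(35 + 27, 4 + 8) = Gamma(62, 12).
The posterior predictive for a window of length T is Negative Binomial with variance T·α'·(β'+T)/β'² = 5·62·17/144 = 2635/72.

2635/72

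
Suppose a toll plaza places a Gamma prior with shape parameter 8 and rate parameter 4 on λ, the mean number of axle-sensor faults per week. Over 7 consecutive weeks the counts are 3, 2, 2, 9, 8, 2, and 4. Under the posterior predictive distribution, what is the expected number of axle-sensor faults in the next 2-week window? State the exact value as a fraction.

76/11

Total count: 3 + 2 + 2 + 9 + 8 + 2 + 4 = 30.
Total exposure: 7 weeks.
Gamma(α, β) with Poisson data over total exposure Σt gives posterior Gamma(α+Σx, β+Σt) = Gamma(38, 11).
Predictive mean over a 2-week window = T·E[λ|data] = 2·38/11 = 76/11.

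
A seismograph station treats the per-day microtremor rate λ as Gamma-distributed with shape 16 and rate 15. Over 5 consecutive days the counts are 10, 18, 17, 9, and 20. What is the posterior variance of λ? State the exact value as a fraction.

9/40

Total count: 10 + 18 + 17 + 9 + 20 = 74.
Total exposure: 5 days.
The Gamma prior is conjugate for the Poisson rate, so λ | data ~ Gamma(16+74, 15+5) = Gamma(90, 20).
Posterior variance = α'/β'² = 90/400 = 9/40.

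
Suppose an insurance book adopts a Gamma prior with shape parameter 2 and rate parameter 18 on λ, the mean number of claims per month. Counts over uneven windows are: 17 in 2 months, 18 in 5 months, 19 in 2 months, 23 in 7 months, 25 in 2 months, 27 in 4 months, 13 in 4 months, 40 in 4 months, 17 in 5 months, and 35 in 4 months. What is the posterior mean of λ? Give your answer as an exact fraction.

236/57

Total count: 17 + 18 + 19 + 23 + 25 + 27 + 13 + 40 + 17 + 35 = 234.
Total exposure: 2 + 5 + 2 + 7 + 2 + 4 + 4 + 4 + 5 + 4 = 39 months.
Conjugate update: add total count to the shape and total exposure to the rate, giving Gamma(236, 57).
Posterior mean = α'/β' = 236/57.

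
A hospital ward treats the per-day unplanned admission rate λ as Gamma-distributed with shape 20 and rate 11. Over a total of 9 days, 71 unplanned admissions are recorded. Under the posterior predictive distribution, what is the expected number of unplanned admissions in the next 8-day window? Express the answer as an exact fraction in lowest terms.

Total count 71 over total exposure 9 days.
Gamma(α, β) with Poisson data over total exposure Σt gives posterior Gamma(α+Σx, β+Σt) = Gamma(91, 20).
Predictive mean over an 8-day window = T·E[λ|data] = 8·91/20 = 182/5.

182/5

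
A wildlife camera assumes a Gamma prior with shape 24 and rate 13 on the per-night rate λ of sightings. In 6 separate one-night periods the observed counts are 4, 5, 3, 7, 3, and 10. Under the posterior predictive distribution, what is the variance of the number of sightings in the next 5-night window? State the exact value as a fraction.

6720/361

Total count: 4 + 5 + 3 + 7 + 3 + 10 = 32.
Total exposure: 6 nights.
Conjugate update: add total count to the shape and total exposure to the rate, giving Gamma(56, 19).
The posterior predictive for a window of length T is Negative Binomial with variance T·α'·(β'+T)/β'² = 5·56·24/361 = 6720/361.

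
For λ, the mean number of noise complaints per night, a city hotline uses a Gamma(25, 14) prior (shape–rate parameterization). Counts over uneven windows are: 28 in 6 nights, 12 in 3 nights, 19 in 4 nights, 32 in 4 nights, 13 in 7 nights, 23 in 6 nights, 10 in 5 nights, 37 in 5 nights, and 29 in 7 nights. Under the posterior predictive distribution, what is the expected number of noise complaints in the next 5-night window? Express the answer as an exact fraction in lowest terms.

1140/61

Total count: 28 + 12 + 19 + 32 + 13 + 23 + 10 + 37 + 29 = 203.
Total exposure: 6 + 3 + 4 + 4 + 7 + 6 + 5 + 5 + 7 = 47 nights.
Gamma(α, β) with Poisson data over total exposure Σt gives posterior Gamma(α+Σx, β+Σt) = Gamma(228, 61).
Predictive mean over a 5-night window = T·E[λ|data] = 5·228/61 = 1140/61.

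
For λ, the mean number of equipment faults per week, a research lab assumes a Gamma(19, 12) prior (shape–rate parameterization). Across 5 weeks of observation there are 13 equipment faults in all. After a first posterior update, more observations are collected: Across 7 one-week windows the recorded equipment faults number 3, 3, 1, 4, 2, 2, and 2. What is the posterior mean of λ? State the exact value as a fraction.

Total count 13 over total exposure 5 weeks.
After the first batch: Gamma(19 + 13, 12 + 5) = Gamma(32, 17).
Total count: 3 + 3 + 1 + 4 + 2 + 2 + 2 = 17.
Total exposure: 7 weeks.
After the second batch: Gamma(32 + 17, 17 + 7) = Gamma(49, 24).
Posterior mean = α'/β' = 49/24.

49/24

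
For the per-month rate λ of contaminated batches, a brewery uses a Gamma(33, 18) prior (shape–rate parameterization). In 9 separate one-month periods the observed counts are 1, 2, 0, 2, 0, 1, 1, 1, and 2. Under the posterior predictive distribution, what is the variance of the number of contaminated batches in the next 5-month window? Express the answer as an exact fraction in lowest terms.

Total count: 1 + 2 + 0 + 2 + 0 + 1 + 1 + 1 + 2 = 10.
Total exposure: 9 months.
By Gamma–Poisson conjugacy, the posterior is Gamma(α + Σx, β + Σt) = Gamma(33 + 10, 18 + 9) = Gamma(43, 27).
The posterior predictive for a window of length T is Negative Binomial with variance T·α'·(β'+T)/β'² = 5·43·32/729 = 6880/729.

6880/729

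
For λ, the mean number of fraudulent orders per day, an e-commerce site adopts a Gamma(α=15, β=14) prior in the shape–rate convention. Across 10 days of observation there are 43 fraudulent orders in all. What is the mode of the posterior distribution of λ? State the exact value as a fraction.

19/8

Total count 43 over total exposure 10 days.
Conjugate update: add total count to the shape and total exposure to the rate, giving Gamma(58, 24).
Posterior mode = (α'−1)/β' = 57/24 = 19/8.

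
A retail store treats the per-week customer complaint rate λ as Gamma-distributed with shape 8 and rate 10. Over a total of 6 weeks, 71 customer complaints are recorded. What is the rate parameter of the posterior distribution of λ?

16

Total count 71 over total exposure 6 weeks.
By Gamma–Poisson conjugacy, the posterior is Gamma(α + Σx, β + Σt) = Gamma(8 + 71, 10 + 6) = Gamma(79, 16).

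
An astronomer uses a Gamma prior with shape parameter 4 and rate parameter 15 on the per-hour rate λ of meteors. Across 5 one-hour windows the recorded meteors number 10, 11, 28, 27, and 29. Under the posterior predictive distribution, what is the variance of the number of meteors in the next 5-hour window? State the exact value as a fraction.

545/16

Total count: 10 + 11 + 28 + 27 + 29 = 105.
Total exposure: 5 hours.
Gamma(α, β) with Poisson data over total exposure Σt gives posterior Gamma(α+Σx, β+Σt) = Gamma(109, 20).
The posterior predictive for a window of length T is Negative Binomial with variance T·α'·(β'+T)/β'² = 5·109·25/400 = 545/16.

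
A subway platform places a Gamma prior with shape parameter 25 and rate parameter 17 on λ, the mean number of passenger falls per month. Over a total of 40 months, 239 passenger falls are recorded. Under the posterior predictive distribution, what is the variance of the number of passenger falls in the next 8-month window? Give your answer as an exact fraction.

45760/1083

Total count 239 over total exposure 40 months.
Gamma(α, β) with Poisson data over total exposure Σt gives posterior Gamma(α+Σx, β+Σt) = Gamma(264, 57).
The posterior predictive for a window of length T is Negative Binomial with variance T·α'·(β'+T)/β'² = 8·264·65/3249 = 45760/1083.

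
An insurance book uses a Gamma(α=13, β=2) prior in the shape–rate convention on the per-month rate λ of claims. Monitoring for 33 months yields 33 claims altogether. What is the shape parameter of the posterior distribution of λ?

Total count 33 over total exposure 33 months.
Gamma(α, β) with Poisson data over total exposure Σt gives posterior Gamma(α+Σx, β+Σt) = Gamma(46, 35).

46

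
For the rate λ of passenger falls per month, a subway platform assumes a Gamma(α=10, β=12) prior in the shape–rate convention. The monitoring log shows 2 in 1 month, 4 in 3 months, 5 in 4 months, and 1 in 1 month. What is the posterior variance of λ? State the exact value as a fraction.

22/441

Total count: 2 + 4 + 5 + 1 = 12.
Total exposure: 1 + 3 + 4 + 1 = 9 months.
By Gamma–Poisson conjugacy, the posterior is Gamma(α + Σx, β + Σt) = Gamma(10 + 12, 12 + 9) = Gamma(22, 21).
Posterior variance = α'/β'² = 22/441.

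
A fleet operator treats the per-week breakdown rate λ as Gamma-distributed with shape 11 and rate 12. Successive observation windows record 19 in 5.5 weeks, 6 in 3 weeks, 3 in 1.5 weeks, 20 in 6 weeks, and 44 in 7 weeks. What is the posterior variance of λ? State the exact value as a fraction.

103/1225

Total count: 19 + 6 + 3 + 20 + 44 = 92.
Total exposure: 5.5 + 3 + 1.5 + 6 + 7 = 23 weeks.
The Gamma prior is conjugate for the Poisson rate, so λ | data ~ Gamma(11+92, 12+23) = Gamma(103, 35).
Posterior variance = α'/β'² = 103/1225.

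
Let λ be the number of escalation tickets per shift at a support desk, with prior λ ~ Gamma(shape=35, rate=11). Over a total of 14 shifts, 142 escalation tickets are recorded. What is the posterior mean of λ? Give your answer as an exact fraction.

177/25

Total count 142 over total exposure 14 shifts.
By Gamma–Poisson conjugacy, the posterior is Gamma(α + Σx, β + Σt) = Gamma(35 + 142, 11 + 14) = Gamma(177, 25).
Posterior mean = α'/β' = 177/25.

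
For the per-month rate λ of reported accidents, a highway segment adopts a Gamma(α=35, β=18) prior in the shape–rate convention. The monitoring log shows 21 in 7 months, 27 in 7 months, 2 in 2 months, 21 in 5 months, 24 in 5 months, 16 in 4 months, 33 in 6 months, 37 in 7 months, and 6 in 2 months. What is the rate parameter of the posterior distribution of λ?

63

Total count: 21 + 27 + 2 + 21 + 24 + 16 + 33 + 37 + 6 = 187.
Total exposure: 7 + 7 + 2 + 5 + 5 + 4 + 6 + 7 + 2 = 45 months.
Posterior: α' = 35 + 187 = 222, β' = 18 + 45 = 63.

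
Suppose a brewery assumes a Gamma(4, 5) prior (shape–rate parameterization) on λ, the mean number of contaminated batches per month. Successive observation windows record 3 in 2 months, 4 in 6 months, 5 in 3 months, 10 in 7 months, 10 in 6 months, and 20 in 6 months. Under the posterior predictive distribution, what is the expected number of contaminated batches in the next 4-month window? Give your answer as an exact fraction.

32/5

Total count: 3 + 4 + 5 + 10 + 10 + 20 = 52.
Total exposure: 2 + 6 + 3 + 7 + 6 + 6 = 30 months.
Gamma(α, β) with Poisson data over total exposure Σt gives posterior Gamma(α+Σx, β+Σt) = Gamma(56, 35).
Predictive mean over a 4-month window = T·E[λ|data] = 4·56/35 = 32/5.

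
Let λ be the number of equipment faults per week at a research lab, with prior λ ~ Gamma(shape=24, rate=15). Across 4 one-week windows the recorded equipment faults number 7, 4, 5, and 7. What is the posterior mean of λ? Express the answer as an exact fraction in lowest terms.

47/19

Total count: 7 + 4 + 5 + 7 = 23.
Total exposure: 4 weeks.
Gamma(α, β) with Poisson data over total exposure Σt gives posterior Gamma(α+Σx, β+Σt) = Gamma(47, 19).
Posterior mean = α'/β' = 47/19.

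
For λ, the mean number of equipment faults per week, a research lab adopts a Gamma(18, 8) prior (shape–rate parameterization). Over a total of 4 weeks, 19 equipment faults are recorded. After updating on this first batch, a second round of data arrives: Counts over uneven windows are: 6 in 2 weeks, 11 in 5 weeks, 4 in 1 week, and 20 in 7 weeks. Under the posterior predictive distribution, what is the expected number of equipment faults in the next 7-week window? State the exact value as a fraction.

182/9

Total count 19 over total exposure 4 weeks.
After the first batch: Gamma(18 + 19, 8 + 4) = Gamma(37, 12).
Total count: 6 + 11 + 4 + 20 = 41.
Total exposure: 2 + 5 + 1 + 7 = 15 weeks.
After the second batch: Gamma(37 + 41, 12 + 15) = Gamma(78, 27).
Predictive mean over a 7-week window = T·E[λ|data] = 7·78/27 = 182/9.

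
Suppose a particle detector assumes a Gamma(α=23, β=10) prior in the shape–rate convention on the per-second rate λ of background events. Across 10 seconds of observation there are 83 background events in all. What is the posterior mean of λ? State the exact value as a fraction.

53/10

Total count 83 over total exposure 10 seconds.
The Gamma prior is conjugate for the Poisson rate, so λ | data ~ Gamma(23+83, 10+10) = Gamma(106, 20).
Posterior mean = α'/β' = 106/20 = 53/10.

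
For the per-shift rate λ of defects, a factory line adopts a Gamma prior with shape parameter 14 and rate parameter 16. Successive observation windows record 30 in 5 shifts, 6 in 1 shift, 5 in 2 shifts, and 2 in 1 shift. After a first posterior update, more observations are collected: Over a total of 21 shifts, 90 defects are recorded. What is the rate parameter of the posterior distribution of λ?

46

Total count: 30 + 6 + 5 + 2 = 43.
Total exposure: 5 + 1 + 2 + 1 = 9 shifts.
After the first batch: Gamma(14 + 43, 16 + 9) = Gamma(57, 25).
Total count 90 over total exposure 21 shifts.
After the second batch: Gamma(57 + 90, 25 + 21) = Gamma(147, 46).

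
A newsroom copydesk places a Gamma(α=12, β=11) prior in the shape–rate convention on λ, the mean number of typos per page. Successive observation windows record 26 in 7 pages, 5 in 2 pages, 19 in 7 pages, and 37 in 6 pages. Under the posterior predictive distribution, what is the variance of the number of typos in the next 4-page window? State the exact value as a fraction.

148/11

Total count: 26 + 5 + 19 + 37 = 87.
Total exposure: 7 + 2 + 7 + 6 = 22 pages.
Posterior: α' = 12 + 87 = 99, β' = 11 + 22 = 33.
The posterior predictive for a window of length T is Negative Binomial with variance T·α'·(β'+T)/β'² = 4·99·37/1089 = 148/11.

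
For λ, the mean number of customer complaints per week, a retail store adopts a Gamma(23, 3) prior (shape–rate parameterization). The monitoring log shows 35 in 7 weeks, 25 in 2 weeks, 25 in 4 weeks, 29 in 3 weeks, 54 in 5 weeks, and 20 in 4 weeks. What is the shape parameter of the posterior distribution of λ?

211

Total count: 35 + 25 + 25 + 29 + 54 + 20 = 188.
Total exposure: 7 + 2 + 4 + 3 + 5 + 4 = 25 weeks.
The Gamma prior is conjugate for the Poisson rate, so λ | data ~ Gamma(23+188, 3+25) = Gamma(211, 28).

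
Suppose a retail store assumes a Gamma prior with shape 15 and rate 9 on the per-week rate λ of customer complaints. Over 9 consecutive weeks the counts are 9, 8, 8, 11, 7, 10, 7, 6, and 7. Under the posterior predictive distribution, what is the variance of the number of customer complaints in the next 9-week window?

66

Total count: 9 + 8 + 8 + 11 + 7 + 10 + 7 + 6 + 7 = 73.
Total exposure: 9 weeks.
Posterior: α' = 15 + 73 = 88, β' = 9 + 9 = 18.
The posterior predictive for a window of length T is Negative Binomial with variance T·α'·(β'+T)/β'² = 9·88·27/324 = 66.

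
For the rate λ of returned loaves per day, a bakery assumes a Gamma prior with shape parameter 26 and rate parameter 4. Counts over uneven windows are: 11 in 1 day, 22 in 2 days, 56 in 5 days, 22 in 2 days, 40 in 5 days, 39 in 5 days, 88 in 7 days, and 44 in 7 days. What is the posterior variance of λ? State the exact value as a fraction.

87/361

Total count: 11 + 22 + 56 + 22 + 40 + 39 + 88 + 44 = 322.
Total exposure: 1 + 2 + 5 + 2 + 5 + 5 + 7 + 7 = 34 days.
Conjugate update: add total count to the shape and total exposure to the rate, giving Gamma(348, 38).
Posterior variance = α'/β'² = 348/1444 = 87/361.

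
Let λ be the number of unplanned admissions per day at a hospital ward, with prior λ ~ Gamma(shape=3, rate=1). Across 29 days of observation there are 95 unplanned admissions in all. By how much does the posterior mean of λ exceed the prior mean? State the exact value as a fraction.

Total count 95 over total exposure 29 days.
Posterior: α' = 3 + 95 = 98, β' = 1 + 29 = 30.
Posterior mean = 98/30 = 49/15; prior mean = 3/1 = 3. Difference = 49/15 − 3 = 4/15.

4/15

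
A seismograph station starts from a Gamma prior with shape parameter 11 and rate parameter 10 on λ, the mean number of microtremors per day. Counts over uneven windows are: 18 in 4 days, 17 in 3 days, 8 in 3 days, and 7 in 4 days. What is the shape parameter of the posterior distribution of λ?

61

Total count: 18 + 17 + 8 + 7 = 50.
Total exposure: 4 + 3 + 3 + 4 = 14 days.
Conjugate update: add total count to the shape and total exposure to the rate, giving Gamma(61, 24).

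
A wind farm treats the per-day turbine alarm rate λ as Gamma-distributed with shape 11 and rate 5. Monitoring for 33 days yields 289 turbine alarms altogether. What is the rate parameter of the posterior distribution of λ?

Total count 289 over total exposure 33 days.
Conjugate update: add total count to the shape and total exposure to the rate, giving Gamma(300, 38).

38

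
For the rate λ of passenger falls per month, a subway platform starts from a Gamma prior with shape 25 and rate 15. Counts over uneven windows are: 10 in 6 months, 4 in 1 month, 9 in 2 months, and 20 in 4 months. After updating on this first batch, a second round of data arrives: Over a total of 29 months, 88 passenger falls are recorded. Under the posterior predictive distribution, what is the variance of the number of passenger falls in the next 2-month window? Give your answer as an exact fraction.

6136/1083

Total count: 10 + 4 + 9 + 20 = 43.
Total exposure: 6 + 1 + 2 + 4 = 13 months.
After the first batch: Gamma(25 + 43, 15 + 13) = Gamma(68, 28).
Total count 88 over total exposure 29 months.
After the second batch: Gamma(68 + 88, 28 + 29) = Gamma(156, 57).
The posterior predictive for a window of length T is Negative Binomial with variance T·α'·(β'+T)/β'² = 2·156·59/3249 = 6136/1083.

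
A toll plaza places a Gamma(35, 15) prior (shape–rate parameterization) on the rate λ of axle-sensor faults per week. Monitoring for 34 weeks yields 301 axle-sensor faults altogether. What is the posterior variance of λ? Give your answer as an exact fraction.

48/343

Total count 301 over total exposure 34 weeks.
Gamma(α, β) with Poisson data over total exposure Σt gives posterior Gamma(α+Σx, β+Σt) = Gamma(336, 49).
Posterior variance = α'/β'² = 336/2401 = 48/343.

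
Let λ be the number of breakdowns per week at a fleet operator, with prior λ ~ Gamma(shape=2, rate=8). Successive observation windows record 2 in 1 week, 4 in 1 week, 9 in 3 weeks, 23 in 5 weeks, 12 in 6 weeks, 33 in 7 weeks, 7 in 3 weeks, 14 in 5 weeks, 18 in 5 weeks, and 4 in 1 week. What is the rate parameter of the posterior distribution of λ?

Total count: 2 + 4 + 9 + 23 + 12 + 33 + 7 + 14 + 18 + 4 = 126.
Total exposure: 1 + 1 + 3 + 5 + 6 + 7 + 3 + 5 + 5 + 1 = 37 weeks.
Gamma(α, β) with Poisson data over total exposure Σt gives posterior Gamma(α+Σx, β+Σt) = Gamma(128, 45).

45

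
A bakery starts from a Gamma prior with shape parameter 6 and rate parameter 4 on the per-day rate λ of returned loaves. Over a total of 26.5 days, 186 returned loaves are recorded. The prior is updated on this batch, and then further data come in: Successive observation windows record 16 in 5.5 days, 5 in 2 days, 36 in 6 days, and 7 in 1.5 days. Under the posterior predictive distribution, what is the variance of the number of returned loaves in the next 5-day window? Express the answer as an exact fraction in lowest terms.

Total count 186 over total exposure 26.5 days.
After the first batch: Gamma(6 + 186, 4 + 26.5) = Gamma(192, 61/2).
Total count: 16 + 5 + 36 + 7 = 64.
Total exposure: 5.5 + 2 + 6 + 1.5 = 15 days.
After the second batch: Gamma(192 + 64, 61/2 + 15) = Gamma(256, 91/2).
The posterior predictive for a window of length T is Negative Binomial with variance T·α'·(β'+T)/β'² = 5·256·(101/2)/(8281/4) = 258560/8281.

258560/8281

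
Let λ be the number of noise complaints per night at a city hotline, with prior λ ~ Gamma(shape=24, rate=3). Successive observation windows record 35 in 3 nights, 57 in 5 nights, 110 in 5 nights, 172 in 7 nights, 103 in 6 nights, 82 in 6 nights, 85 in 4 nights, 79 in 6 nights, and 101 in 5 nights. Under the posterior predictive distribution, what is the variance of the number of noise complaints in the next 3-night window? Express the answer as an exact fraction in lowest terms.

Total count: 35 + 57 + 110 + 172 + 103 + 82 + 85 + 79 + 101 = 824.
Total exposure: 3 + 5 + 5 + 7 + 6 + 6 + 4 + 6 + 5 = 47 nights.
The Gamma prior is conjugate for the Poisson rate, so λ | data ~ Gamma(24+824, 3+47) = Gamma(848, 50).
The posterior predictive for a window of length T is Negative Binomial with variance T·α'·(β'+T)/β'² = 3·848·53/2500 = 33708/625.

33708/625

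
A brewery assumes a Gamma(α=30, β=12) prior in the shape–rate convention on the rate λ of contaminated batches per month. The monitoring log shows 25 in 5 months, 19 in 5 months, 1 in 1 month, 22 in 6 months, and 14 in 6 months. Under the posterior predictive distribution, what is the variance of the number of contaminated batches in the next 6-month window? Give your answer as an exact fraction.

Total count: 25 + 19 + 1 + 22 + 14 = 81.
Total exposure: 5 + 5 + 1 + 6 + 6 = 23 months.
Gamma(α, β) with Poisson data over total exposure Σt gives posterior Gamma(α+Σx, β+Σt) = Gamma(111, 35).
The posterior predictive for a window of length T is Negative Binomial with variance T·α'·(β'+T)/β'² = 6·111·41/1225 = 27306/1225.

27306/1225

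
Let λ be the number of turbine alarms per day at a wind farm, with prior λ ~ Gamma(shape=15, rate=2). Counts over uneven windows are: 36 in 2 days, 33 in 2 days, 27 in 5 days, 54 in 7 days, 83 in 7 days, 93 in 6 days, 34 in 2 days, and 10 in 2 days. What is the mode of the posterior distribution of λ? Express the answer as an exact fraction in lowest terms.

Total count: 36 + 33 + 27 + 54 + 83 + 93 + 34 + 10 = 370.
Total exposure: 2 + 2 + 5 + 7 + 7 + 6 + 2 + 2 = 33 days.
The Gamma prior is conjugate for the Poisson rate, so λ | data ~ Gamma(15+370, 2+33) = Gamma(385, 35).
Posterior mode = (α'−1)/β' = 384/35.

384/35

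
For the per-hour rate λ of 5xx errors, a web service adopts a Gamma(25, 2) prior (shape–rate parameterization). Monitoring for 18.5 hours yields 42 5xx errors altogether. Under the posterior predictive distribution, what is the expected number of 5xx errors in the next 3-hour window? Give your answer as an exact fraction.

402/41

Total count 42 over total exposure 18.5 hours.
By Gamma–Poisson conjugacy, the posterior is Gamma(α + Σx, β + Σt) = Gamma(25 + 42, 2 + 18.5) = Gamma(67, 41/2).
Predictive mean over a 3-hour window = T·E[λ|data] = 3·67/(41/2) = 402/41.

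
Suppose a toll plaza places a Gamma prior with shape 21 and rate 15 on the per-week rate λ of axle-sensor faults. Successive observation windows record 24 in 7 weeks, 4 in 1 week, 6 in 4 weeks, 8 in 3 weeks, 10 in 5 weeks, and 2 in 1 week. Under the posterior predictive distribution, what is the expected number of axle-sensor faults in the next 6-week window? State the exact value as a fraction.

25/2

Total count: 24 + 4 + 6 + 8 + 10 + 2 = 54.
Total exposure: 7 + 1 + 4 + 3 + 5 + 1 = 21 weeks.
Gamma(α, β) with Poisson data over total exposure Σt gives posterior Gamma(α+Σx, β+Σt) = Gamma(75, 36).
Predictive mean over a 6-week window = T·E[λ|data] = 6·75/36 = 25/2.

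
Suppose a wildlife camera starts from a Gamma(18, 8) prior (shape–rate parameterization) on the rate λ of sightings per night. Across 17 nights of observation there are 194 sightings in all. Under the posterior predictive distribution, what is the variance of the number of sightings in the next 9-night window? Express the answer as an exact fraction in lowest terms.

64872/625

Total count 194 over total exposure 17 nights.
Posterior: α' = 18 + 194 = 212, β' = 8 + 17 = 25.
The posterior predictive for a window of length T is Negative Binomial with variance T·α'·(β'+T)/β'² = 9·212·34/625 = 64872/625.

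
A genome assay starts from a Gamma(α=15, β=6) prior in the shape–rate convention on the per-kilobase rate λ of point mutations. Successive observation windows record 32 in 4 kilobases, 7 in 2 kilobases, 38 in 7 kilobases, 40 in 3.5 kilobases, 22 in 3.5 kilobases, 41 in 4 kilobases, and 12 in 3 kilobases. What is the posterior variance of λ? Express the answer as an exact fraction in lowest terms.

Total count: 32 + 7 + 38 + 40 + 22 + 41 + 12 = 192.
Total exposure: 4 + 2 + 7 + 3.5 + 3.5 + 4 + 3 = 27 kilobases.
Posterior: α' = 15 + 192 = 207, β' = 6 + 27 = 33.
Posterior variance = α'/β'² = 207/1089 = 23/121.

23/121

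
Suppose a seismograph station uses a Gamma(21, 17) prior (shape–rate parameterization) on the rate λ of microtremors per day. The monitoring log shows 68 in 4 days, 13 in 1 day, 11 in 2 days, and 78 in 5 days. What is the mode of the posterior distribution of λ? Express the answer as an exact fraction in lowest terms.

190/29

Total count: 68 + 13 + 11 + 78 = 170.
Total exposure: 4 + 1 + 2 + 5 = 12 days.
Gamma(α, β) with Poisson data over total exposure Σt gives posterior Gamma(α+Σx, β+Σt) = Gamma(191, 29).
Posterior mode = (α'−1)/β' = 190/29.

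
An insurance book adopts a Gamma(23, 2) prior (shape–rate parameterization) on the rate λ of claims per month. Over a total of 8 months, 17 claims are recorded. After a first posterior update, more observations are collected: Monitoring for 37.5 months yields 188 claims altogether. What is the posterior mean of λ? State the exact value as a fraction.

Total count 17 over total exposure 8 months.
After the first batch: Gamma(23 + 17, 2 + 8) = Gamma(40, 10).
Total count 188 over total exposure 37.5 months.
After the second batch: Gamma(40 + 188, 10 + 37.5) = Gamma(228, 95/2).
Posterior mean = α'/β' = 228/(95/2) = 24/5.

24/5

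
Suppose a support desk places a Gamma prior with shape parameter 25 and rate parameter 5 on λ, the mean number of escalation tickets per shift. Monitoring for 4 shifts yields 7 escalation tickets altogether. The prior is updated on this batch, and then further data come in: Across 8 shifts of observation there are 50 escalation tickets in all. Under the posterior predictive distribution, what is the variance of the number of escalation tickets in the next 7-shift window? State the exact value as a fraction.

13776/289

Total count 7 over total exposure 4 shifts.
After the first batch: Gamma(25 + 7, 5 + 4) = Gamma(32, 9).
Total count 50 over total exposure 8 shifts.
After the second batch: Gamma(32 + 50, 9 + 8) = Gamma(82, 17).
The posterior predictive for a window of length T is Negative Binomial with variance T·α'·(β'+T)/β'² = 7·82·24/289 = 13776/289.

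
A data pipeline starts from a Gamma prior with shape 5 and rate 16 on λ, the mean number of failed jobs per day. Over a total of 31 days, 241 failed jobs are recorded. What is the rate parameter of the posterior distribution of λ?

47

Total count 241 over total exposure 31 days.
Conjugate update: add total count to the shape and total exposure to the rate, giving Gamma(246, 47).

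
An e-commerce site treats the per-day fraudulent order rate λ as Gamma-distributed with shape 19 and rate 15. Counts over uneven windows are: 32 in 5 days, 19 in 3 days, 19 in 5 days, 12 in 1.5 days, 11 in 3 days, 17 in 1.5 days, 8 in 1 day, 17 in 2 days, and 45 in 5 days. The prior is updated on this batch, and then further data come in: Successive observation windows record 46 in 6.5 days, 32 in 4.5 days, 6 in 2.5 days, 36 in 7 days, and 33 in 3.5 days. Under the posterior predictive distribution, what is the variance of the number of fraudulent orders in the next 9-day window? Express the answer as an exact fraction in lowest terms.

Total count: 32 + 19 + 19 + 12 + 11 + 17 + 8 + 17 + 45 = 180.
Total exposure: 5 + 3 + 5 + 1.5 + 3 + 1.5 + 1 + 2 + 5 = 27 days.
After the first batch: Gamma(19 + 180, 15 + 27) = Gamma(199, 42).
Total count: 46 + 32 + 6 + 36 + 33 = 153.
Total exposure: 6.5 + 4.5 + 2.5 + 7 + 3.5 = 24 days.
After the second batch: Gamma(199 + 153, 42 + 24) = Gamma(352, 66).
The posterior predictive for a window of length T is Negative Binomial with variance T·α'·(β'+T)/β'² = 9·352·75/4356 = 600/11.

600/11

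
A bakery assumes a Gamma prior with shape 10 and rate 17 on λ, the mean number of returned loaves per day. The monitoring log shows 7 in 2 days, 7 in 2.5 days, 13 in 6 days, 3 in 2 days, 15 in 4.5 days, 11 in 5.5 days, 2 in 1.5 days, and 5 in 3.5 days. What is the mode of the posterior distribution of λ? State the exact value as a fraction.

144/89

Total count: 7 + 7 + 13 + 3 + 15 + 11 + 2 + 5 = 63.
Total exposure: 2 + 2.5 + 6 + 2 + 4.5 + 5.5 + 1.5 + 3.5 = 27.5 days.
Posterior: α' = 10 + 63 = 73, β' = 17 + 27.5 = 89/2.
Posterior mode = (α'−1)/β' = 72/(89/2) = 144/89.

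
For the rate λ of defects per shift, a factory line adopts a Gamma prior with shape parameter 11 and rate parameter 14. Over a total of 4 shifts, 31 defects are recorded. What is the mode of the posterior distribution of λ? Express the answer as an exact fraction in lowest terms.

Total count 31 over total exposure 4 shifts.
Conjugate update: add total count to the shape and total exposure to the rate, giving Gamma(42, 18).
Posterior mode = (α'−1)/β' = 41/18.

41/18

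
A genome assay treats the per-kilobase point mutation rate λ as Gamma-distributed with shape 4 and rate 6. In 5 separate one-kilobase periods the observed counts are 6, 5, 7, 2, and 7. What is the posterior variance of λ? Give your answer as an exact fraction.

31/121

Total count: 6 + 5 + 7 + 2 + 7 = 27.
Total exposure: 5 kilobases.
Gamma(α, β) with Poisson data over total exposure Σt gives posterior Gamma(α+Σx, β+Σt) = Gamma(31, 11).
Posterior variance = α'/β'² = 31/121.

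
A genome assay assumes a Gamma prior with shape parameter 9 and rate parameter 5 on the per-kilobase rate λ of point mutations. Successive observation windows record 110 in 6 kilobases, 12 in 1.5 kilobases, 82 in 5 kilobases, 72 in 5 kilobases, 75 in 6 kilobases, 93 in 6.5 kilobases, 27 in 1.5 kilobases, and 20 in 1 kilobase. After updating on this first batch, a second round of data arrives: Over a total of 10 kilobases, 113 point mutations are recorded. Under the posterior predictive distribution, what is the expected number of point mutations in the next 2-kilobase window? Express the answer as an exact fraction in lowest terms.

Total count: 110 + 12 + 82 + 72 + 75 + 93 + 27 + 20 = 491.
Total exposure: 6 + 1.5 + 5 + 5 + 6 + 6.5 + 1.5 + 1 = 32.5 kilobases.
After the first batch: Gamma(9 + 491, 5 + 32.5) = Gamma(500, 75/2).
Total count 113 over total exposure 10 kilobases.
After the second batch: Gamma(500 + 113, 75/2 + 10) = Gamma(613, 95/2).
Predictive mean over a 2-kilobase window = T·E[λ|data] = 2·613/(95/2) = 2452/95.

2452/95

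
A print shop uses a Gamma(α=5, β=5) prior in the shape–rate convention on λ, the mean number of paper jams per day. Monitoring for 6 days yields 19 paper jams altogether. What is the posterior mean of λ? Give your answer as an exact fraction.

24/11

Total count 19 over total exposure 6 days.
Posterior: α' = 5 + 19 = 24, β' = 5 + 6 = 11.
Posterior mean = α'/β' = 24/11.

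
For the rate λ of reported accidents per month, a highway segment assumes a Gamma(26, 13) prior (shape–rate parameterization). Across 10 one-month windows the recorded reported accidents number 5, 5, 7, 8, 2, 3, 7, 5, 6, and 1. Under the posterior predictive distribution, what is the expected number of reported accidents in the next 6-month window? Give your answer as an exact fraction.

Total count: 5 + 5 + 7 + 8 + 2 + 3 + 7 + 5 + 6 + 1 = 49.
Total exposure: 10 months.
Gamma(α, β) with Poisson data over total exposure Σt gives posterior Gamma(α+Σx, β+Σt) = Gamma(75, 23).
Predictive mean over a 6-month window = T·E[λ|data] = 6·75/23 = 450/23.

450/23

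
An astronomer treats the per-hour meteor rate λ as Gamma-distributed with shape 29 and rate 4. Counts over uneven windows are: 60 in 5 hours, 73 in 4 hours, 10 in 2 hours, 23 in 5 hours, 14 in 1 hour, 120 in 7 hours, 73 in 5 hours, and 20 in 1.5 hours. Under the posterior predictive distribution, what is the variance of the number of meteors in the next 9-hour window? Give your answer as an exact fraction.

73428/529

Total count: 60 + 73 + 10 + 23 + 14 + 120 + 73 + 20 = 393.
Total exposure: 5 + 4 + 2 + 5 + 1 + 7 + 5 + 1.5 = 30.5 hours.
By Gamma–Poisson conjugacy, the posterior is Gamma(α + Σx, β + Σt) = Gamma(29 + 393, 4 + 30.5) = Gamma(422, 69/2).
The posterior predictive for a window of length T is Negative Binomial with variance T·α'·(β'+T)/β'² = 9·422·(87/2)/(4761/4) = 73428/529.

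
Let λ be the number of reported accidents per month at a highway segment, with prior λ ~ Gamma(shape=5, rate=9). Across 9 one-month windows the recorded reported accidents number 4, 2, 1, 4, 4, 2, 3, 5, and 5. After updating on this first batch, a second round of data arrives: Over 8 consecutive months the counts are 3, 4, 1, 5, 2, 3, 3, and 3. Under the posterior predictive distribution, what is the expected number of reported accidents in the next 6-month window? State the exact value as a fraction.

177/13

Total count: 4 + 2 + 1 + 4 + 4 + 2 + 3 + 5 + 5 = 30.
Total exposure: 9 months.
After the first batch: Gamma(5 + 30, 9 + 9) = Gamma(35, 18).
Total count: 3 + 4 + 1 + 5 + 2 + 3 + 3 + 3 = 24.
Total exposure: 8 months.
After the second batch: Gamma(35 + 24, 18 + 8) = Gamma(59, 26).
Predictive mean over a 6-month window = T·E[λ|data] = 6·59/26 = 177/13.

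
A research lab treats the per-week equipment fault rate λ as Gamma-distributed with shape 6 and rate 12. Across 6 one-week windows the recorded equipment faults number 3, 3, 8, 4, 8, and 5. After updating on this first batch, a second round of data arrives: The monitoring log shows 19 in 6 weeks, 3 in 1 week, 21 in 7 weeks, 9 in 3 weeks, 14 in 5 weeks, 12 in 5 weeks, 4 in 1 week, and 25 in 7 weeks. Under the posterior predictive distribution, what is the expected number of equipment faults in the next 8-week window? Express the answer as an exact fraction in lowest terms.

1152/53

Total count: 3 + 3 + 8 + 4 + 8 + 5 = 31.
Total exposure: 6 weeks.
After the first batch: Gamma(6 + 31, 12 + 6) = Gamma(37, 18).
Total count: 19 + 3 + 21 + 9 + 14 + 12 + 4 + 25 = 107.
Total exposure: 6 + 1 + 7 + 3 + 5 + 5 + 1 + 7 = 35 weeks.
After the second batch: Gamma(37 + 107, 18 + 35) = Gamma(144, 53).
Predictive mean over an 8-week window = T·E[λ|data] = 8·144/53 = 1152/53.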